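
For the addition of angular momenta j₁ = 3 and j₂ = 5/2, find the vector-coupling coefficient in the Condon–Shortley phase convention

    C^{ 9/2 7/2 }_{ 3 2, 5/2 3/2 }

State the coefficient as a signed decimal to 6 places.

√[10·1!5!4!/11! · 5!1!4!1!8!1!] = √(921600/11)
  +(−1)^0/∏(0,1,1,4,4,0)! = 1/576  (running 1/576)
  +(−1)^1/∏(1,0,0,3,5,1)! = -1/720  (running 1/2880)
⟨..|..⟩ = √(921600/11)·(1/2880) = +0.100504

+0.100504  (= +√(1/99))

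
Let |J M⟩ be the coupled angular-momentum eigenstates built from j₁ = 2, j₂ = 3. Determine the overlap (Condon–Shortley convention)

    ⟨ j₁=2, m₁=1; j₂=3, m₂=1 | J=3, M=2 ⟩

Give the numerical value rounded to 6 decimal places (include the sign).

−√(1/4) = -0.500000

√[7·2!2!4!/9! · 3!1!4!2!5!1!] = √(64)
  +(−1)^0/∏(0,2,1,4,1,0)! = 1/48  (running 1/48)
  +(−1)^1/∏(1,1,0,3,2,1)! = -1/12  (running -1/16)
⟨..|..⟩ = √(64)·(-1/16) = -0.500000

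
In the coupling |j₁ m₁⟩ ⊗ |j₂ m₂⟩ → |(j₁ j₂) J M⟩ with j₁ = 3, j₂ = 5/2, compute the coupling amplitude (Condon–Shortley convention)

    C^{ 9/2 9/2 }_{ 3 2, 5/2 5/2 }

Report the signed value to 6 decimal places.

√[10·1!5!4!/11! · 5!1!5!0!9!0!] = √(41472000/11)
  +(−1)^1/∏(1,0,0,4,5,0)! = -1/2880  (running -1/2880)
⟨..|..⟩ = √(41472000/11)·(-1/2880) = -0.674200

−√(5/11) ≈ -0.674200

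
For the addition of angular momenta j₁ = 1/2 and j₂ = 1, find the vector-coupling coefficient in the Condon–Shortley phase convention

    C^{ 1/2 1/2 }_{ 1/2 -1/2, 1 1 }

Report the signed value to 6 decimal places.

−√(2/3) ≈ -0.816497

√[2·1!0!1!/3! · 0!1!2!0!1!0!] = √(2/3)
  +(−1)^1/∏(1,0,0,1,0,0)! = -1  (running -1)
⟨..|..⟩ = √(2/3)·(-1) = -0.816497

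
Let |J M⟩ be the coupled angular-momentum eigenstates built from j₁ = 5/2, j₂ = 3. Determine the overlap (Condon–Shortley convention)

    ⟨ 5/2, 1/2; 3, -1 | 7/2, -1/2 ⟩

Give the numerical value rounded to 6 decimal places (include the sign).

triangle: 2!·3!·4!/10! = 288/3628800
(j±m)!: 3!·2!·2!·4!·3!·4! = 82944
prefactor² = (2J+1)·Δ·N² = 9216/175
  k=0: +1/(0!·2!·2!·2!·1!·2!) = 1/16
  k=1: −1/(1!·1!·1!·1!·2!·3!) = -1/12
  k=2: +1/(2!·0!·0!·0!·3!·4!) = 1/288
Σ = -5/288  ⇒  CG² = 9216/175·(-5/288)² = 1/63
CG = −√(1/63) = -0.125988

−√(1/63) = -0.125988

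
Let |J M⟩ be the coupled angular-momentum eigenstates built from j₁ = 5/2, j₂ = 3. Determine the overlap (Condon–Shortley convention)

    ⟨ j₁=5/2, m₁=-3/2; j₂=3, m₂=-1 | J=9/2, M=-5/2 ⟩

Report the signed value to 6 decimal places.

j₁+j₂−J=1  J+j₁−j₂=4  J−j₁+j₂=5  j₁+j₂+J+1=11
(j₁±m₁, j₂±m₂, J±M) = (1,4,2,4,2,7)
P² = 92160/11
sum k=0..1:
  [0] +1/288 = 1/288
  [1] −1/144 = -1/144
S = -1/288
C² = P²·S² = 10/99 ; C = -0.317821

-0.317821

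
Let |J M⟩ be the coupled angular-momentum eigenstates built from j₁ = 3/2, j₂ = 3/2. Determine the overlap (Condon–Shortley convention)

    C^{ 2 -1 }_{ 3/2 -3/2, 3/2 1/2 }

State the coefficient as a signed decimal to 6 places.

−√(1/2) ≈ -0.707107

triangle: 1!*2!*2!/6! = 4/720
(j±m)!: 0!*3!*2!*1!*1!*3! = 72
prefactor² = (2J+1)*Δ*N² = 2
  k=1: −1/(1!*0!*2!*1!*0!*1!) = -1/2
Σ = -1/2  ⇒  CG² = 2*(-1/2)² = 1/2
CG = −√(1/2) = -0.707107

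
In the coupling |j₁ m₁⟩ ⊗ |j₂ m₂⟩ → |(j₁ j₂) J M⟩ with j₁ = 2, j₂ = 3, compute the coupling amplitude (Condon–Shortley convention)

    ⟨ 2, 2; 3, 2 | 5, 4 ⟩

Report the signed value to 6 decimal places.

√[11·0!4!6!/11! · 4!0!5!1!9!1!] = √(4976640)
  +(−1)^0/∏(0,0,0,5,4,1)! = 1/2880  (running 1/2880)
⟨..|..⟩ = √(4976640)·(1/2880) = +0.774597

+√(3/5) ≈ +0.774597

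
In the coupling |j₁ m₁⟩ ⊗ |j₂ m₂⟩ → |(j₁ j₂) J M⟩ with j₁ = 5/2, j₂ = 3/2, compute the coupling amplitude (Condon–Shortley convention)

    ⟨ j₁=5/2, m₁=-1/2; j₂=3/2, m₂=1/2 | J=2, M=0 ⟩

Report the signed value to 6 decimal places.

j₁+j₂−J=2  J+j₁−j₂=3  J−j₁+j₂=1  j₁+j₂+J+1=7
(j₁±m₁, j₂±m₂, J±M) = (2,3,2,1,2,2)
P² = 8/7
sum k=1..2:
  [1] −1/2 = -1/2
  [2] +1/4 = 1/4
S = -1/4
C² = P²·S² = 1/14 ; C = -0.267261

-0.267261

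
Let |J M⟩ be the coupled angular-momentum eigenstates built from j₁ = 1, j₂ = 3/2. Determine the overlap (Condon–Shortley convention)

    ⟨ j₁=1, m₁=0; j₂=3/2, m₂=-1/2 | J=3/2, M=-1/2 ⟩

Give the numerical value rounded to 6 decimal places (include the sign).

+√(1/15) ≈ +0.258199

triangle: 1!·1!·2!/5! = 2/120
(j±m)!: 1!·1!·1!·2!·1!·2! = 4
prefactor² = (2J+1)·Δ·N² = 4/15
  k=0: +1/(0!·1!·1!·1!·0!·1!) = 1
  k=1: −1/(1!·0!·0!·0!·1!·2!) = -1/2
Σ = 1/2  ⇒  CG² = 4/15·1/2² = 1/15
CG = +√(1/15) = +0.258199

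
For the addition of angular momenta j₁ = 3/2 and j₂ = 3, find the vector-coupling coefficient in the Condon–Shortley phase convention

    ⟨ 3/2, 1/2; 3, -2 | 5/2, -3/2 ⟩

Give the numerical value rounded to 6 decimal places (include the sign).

+√(1/14) = +0.267261

j₁+j₂−J=2  J+j₁−j₂=1  J−j₁+j₂=4  j₁+j₂+J+1=8
(j₁±m₁, j₂±m₂, J±M) = (2,1,1,5,1,4)
P² = 288/7
sum k=0..1:
  [0] +1/12 = 1/12
  [1] −1/24 = -1/24
S = 1/24
C² = P²·S² = 1/14 ; C = +0.267261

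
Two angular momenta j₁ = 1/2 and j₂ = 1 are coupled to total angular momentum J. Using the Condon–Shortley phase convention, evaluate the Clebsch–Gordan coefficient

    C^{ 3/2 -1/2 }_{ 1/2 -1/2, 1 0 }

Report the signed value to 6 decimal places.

+0.816497

√[4·0!1!2!/4! · 0!1!1!1!1!2!] = √(2/3)
  +(−1)^0/∏(0,0,1,1,0,1)! = 1  (running 1)
⟨..|..⟩ = √(2/3)·(1) = +0.816497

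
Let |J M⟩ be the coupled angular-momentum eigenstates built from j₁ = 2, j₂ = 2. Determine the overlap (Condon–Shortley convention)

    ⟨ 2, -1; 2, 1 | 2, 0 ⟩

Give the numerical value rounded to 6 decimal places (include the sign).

j₁+j₂−J=2  J+j₁−j₂=2  J−j₁+j₂=2  j₁+j₂+J+1=7
(j₁±m₁, j₂±m₂, J±M) = (1,3,3,1,2,2)
P² = 8/7
sum k=1..2:
  [1] −1/4 = -1/4
  [2] +1/2 = 1/2
S = 1/4
C² = P²·S² = 1/14 ; C = +0.267261

+0.267261  (= +√(1/14))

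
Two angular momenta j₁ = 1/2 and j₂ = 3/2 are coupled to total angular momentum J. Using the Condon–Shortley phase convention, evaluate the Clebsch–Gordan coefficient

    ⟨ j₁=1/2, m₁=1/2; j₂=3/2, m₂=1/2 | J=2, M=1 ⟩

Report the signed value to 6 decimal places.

j₁+j₂−J=0  J+j₁−j₂=1  J−j₁+j₂=3  j₁+j₂+J+1=5
(j₁±m₁, j₂±m₂, J±M) = (1,0,2,1,3,1)
P² = 3
sum k=0..0:
  [0] +1/2 = 1/2
S = 1/2
C² = P²·S² = 3/4 ; C = +0.866025

+√(3/4) = +0.866025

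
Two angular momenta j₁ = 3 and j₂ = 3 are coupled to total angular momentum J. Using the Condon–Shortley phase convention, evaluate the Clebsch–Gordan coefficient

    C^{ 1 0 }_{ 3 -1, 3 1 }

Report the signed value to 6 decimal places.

j₁+j₂−J=5  J+j₁−j₂=1  J−j₁+j₂=1  j₁+j₂+J+1=8
(j₁±m₁, j₂±m₂, J±M) = (2,4,4,2,1,1)
P² = 144/7
sum k=3..4:
  [3] −1/12 = -1/12
  [4] +1/24 = 1/24
S = -1/24
C² = P²·S² = 1/28 ; C = -0.188982

-0.188982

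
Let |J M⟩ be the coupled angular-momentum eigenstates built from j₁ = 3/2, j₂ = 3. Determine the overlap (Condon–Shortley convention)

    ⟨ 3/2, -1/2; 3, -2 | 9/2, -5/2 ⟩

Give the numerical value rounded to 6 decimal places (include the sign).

√[10·0!3!6!/10! · 1!2!1!5!2!7!] = √(28800)
  +(−1)^0/∏(0,0,2,1,1,5)! = 1/240  (running 1/240)
⟨..|..⟩ = √(28800)·(1/240) = +0.707107

+√(1/2) ≈ +0.707107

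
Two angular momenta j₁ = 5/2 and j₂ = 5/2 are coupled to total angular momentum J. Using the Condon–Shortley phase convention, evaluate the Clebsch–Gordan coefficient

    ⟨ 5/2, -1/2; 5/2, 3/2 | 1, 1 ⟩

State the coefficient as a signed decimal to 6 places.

j₁+j₂−J=4  J+j₁−j₂=1  J−j₁+j₂=1  j₁+j₂+J+1=7
(j₁±m₁, j₂±m₂, J±M) = (2,3,4,1,2,0)
P² = 288/35
sum k=3..3:
  [3] −1/6 = -1/6
S = -1/6
C² = P²·S² = 8/35 ; C = -0.478091

-0.478091  (= −√(8/35))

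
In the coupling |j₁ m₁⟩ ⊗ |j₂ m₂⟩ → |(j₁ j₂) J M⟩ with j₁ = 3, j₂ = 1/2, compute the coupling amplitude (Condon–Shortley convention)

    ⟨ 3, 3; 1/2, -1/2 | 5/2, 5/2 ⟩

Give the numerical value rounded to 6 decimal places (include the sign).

j₁+j₂−J=1  J+j₁−j₂=5  J−j₁+j₂=0  j₁+j₂+J+1=7
(j₁±m₁, j₂±m₂, J±M) = (6,0,0,1,5,0)
P² = 86400/7
sum k=0..0:
  [0] +1/120 = 1/120
S = 1/120
C² = P²·S² = 6/7 ; C = +0.925820

+√(6/7) ≈ +0.925820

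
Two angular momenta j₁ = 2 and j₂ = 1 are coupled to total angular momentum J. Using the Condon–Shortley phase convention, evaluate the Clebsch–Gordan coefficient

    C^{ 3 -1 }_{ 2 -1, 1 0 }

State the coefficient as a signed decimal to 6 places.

j₁+j₂−J=0  J+j₁−j₂=4  J−j₁+j₂=2  j₁+j₂+J+1=7
(j₁±m₁, j₂±m₂, J±M) = (1,3,1,1,2,4)
P² = 96/5
sum k=0..0:
  [0] +1/6 = 1/6
S = 1/6
C² = P²·S² = 8/15 ; C = +0.730297

+0.730297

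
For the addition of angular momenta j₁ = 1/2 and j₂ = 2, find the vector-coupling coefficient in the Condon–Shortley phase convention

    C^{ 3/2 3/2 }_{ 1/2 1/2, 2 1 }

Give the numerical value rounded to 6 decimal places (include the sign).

+0.447214

√[4·1!0!3!/5! · 1!0!3!1!3!0!] = √(36/5)
  +(−1)^0/∏(0,1,0,3,0,0)! = 1/6  (running 1/6)
⟨..|..⟩ = √(36/5)·(1/6) = +0.447214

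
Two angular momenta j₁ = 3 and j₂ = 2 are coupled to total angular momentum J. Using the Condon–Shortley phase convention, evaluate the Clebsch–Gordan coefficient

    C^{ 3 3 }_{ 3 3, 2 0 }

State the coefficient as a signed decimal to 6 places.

+√(5/12) ≈ +0.645497

√[7·2!4!2!/9! · 6!0!2!2!6!0!] = √(3840)
  +(−1)^0/∏(0,2,0,2,4,0)! = 1/96  (running 1/96)
⟨..|..⟩ = √(3840)·(1/96) = +0.645497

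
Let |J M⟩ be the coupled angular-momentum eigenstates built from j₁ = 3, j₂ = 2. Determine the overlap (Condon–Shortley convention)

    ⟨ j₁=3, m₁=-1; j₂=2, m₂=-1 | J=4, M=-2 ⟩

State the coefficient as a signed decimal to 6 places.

√[9·1!5!3!/10! · 2!4!1!3!2!6!] = √(5184/7)
  +(−1)^0/∏(0,1,4,1,1,2)! = 1/48  (running 1/48)
  +(−1)^1/∏(1,0,3,0,2,3)! = -1/72  (running 1/144)
⟨..|..⟩ = √(5184/7)·(1/144) = +0.188982

+0.188982  (= +√(1/28))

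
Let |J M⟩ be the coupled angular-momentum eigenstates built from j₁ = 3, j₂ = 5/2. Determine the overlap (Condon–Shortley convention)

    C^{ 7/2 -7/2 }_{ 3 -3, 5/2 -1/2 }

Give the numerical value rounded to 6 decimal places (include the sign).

√[8·2!4!3!/10! · 0!6!2!3!0!7!] = √(27648)
  +(−1)^2/∏(2,0,4,0,0,3)! = 1/288  (running 1/288)
⟨..|..⟩ = √(27648)·(1/288) = +0.577350

+√(1/3) = +0.577350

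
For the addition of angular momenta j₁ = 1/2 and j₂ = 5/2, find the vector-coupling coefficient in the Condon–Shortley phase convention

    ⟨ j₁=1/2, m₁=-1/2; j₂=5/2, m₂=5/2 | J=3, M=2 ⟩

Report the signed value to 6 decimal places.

triangle: 0!×1!×5!/7! = 120/5040
(j±m)!: 0!×1!×5!×0!×5!×1! = 14400
prefactor² = (2J+1)×Δ×N² = 2400
  k=0: +1/(0!×0!×1!×5!×0!×0!) = 1/120
Σ = 1/120  ⇒  CG² = 2400×1/120² = 1/6
CG = +√(1/6) = +0.408248

+√(1/6) = +0.408248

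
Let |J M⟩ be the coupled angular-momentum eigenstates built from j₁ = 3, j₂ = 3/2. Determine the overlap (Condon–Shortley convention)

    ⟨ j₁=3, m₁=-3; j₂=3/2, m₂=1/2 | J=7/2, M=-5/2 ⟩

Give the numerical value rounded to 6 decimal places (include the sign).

−√(8/21) = -0.617213

triangle: 1!·5!·2!/9! = 240/362880
(j±m)!: 0!·6!·2!·1!·1!·6! = 1036800
prefactor² = (2J+1)·Δ·N² = 38400/7
  k=1: −1/(1!·0!·5!·1!·0!·1!) = -1/120
Σ = -1/120  ⇒  CG² = 38400/7·(-1/120)² = 8/21
CG = −√(8/21) = -0.617213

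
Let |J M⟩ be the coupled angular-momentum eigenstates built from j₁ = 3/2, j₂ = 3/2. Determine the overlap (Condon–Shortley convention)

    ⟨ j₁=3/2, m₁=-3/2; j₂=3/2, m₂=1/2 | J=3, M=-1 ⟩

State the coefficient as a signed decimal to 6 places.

√[7·0!3!3!/7! · 0!3!2!1!2!4!] = √(144/5)
  +(−1)^0/∏(0,0,3,2,0,1)! = 1/12  (running 1/12)
⟨..|..⟩ = √(144/5)·(1/12) = +0.447214

+0.447214  (= +√(1/5))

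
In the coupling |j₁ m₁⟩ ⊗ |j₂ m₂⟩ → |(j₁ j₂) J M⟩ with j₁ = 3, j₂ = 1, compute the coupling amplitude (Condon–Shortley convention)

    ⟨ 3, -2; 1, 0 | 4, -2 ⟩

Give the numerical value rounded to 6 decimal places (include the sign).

+√(3/7) ≈ +0.654654

j₁+j₂−J=0  J+j₁−j₂=6  J−j₁+j₂=2  j₁+j₂+J+1=9
(j₁±m₁, j₂±m₂, J±M) = (1,5,1,1,2,6)
P² = 43200/7
sum k=0..0:
  [0] +1/120 = 1/120
S = 1/120
C² = P²·S² = 3/7 ; C = +0.654654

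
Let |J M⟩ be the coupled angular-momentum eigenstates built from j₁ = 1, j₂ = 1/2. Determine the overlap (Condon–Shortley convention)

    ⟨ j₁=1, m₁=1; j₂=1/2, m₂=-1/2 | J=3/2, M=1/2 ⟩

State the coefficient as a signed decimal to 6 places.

j₁+j₂−J=0  J+j₁−j₂=2  J−j₁+j₂=1  j₁+j₂+J+1=4
(j₁±m₁, j₂±m₂, J±M) = (2,0,0,1,2,1)
P² = 4/3
sum k=0..0:
  [0] +1/2 = 1/2
S = 1/2
C² = P²·S² = 1/3 ; C = +0.577350

+√(1/3) ≈ +0.577350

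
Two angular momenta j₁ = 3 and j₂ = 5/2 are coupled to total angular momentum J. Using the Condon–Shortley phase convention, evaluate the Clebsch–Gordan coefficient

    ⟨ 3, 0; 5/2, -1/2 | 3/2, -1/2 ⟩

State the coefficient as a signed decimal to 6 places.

√[4·4!2!1!/8! · 3!3!2!3!1!2!] = √(144/35)
  +(−1)^1/∏(1,3,2,1,0,0)! = -1/12  (running -1/12)
  +(−1)^2/∏(2,2,1,0,1,1)! = 1/4  (running 1/6)
⟨..|..⟩ = √(144/35)·(1/6) = +0.338062

+0.338062  (= +√(4/35))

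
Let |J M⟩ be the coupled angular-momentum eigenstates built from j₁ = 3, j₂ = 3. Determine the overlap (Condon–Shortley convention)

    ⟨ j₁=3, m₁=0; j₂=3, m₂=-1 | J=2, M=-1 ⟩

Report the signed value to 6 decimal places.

j₁+j₂−J=4  J+j₁−j₂=2  J−j₁+j₂=2  j₁+j₂+J+1=9
(j₁±m₁, j₂±m₂, J±M) = (3,3,2,4,1,3)
P² = 96/7
sum k=1..2:
  [1] −1/12 = -1/12
  [2] +1/8 = 1/8
S = 1/24
C² = P²·S² = 1/42 ; C = +0.154303

+√(1/42) ≈ +0.154303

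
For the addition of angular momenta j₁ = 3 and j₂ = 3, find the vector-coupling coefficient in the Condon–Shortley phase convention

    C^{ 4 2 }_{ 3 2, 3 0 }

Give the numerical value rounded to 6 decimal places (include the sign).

√[9·2!4!4!/11! · 5!1!3!3!6!2!] = √(124416/77)
  +(−1)^0/∏(0,2,1,3,3,1)! = 1/72  (running 1/72)
  +(−1)^1/∏(1,1,0,2,4,2)! = -1/96  (running 1/288)
⟨..|..⟩ = √(124416/77)·(1/288) = +0.139573

+0.139573  (= +√(3/154))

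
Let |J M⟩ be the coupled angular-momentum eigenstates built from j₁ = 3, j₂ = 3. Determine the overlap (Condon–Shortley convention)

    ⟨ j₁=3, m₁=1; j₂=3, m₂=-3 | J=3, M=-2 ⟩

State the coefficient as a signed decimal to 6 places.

+√(1/3) ≈ +0.577350

j₁+j₂−J=3  J+j₁−j₂=3  J−j₁+j₂=3  j₁+j₂+J+1=10
(j₁±m₁, j₂±m₂, J±M) = (4,2,0,6,1,5)
P² = 1728
sum k=0..0:
  [0] +1/72 = 1/72
S = 1/72
C² = P²·S² = 1/3 ; C = +0.577350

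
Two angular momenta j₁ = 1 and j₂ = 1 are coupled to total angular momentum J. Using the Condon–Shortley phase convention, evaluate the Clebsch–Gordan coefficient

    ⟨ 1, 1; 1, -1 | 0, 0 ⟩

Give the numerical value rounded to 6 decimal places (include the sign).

√[1·2!0!0!/3! · 2!0!0!2!0!0!] = √(4/3)
  +(−1)^0/∏(0,2,0,0,0,0)! = 1/2  (running 1/2)
⟨..|..⟩ = √(4/3)·(1/2) = +0.577350

+√(1/3) = +0.577350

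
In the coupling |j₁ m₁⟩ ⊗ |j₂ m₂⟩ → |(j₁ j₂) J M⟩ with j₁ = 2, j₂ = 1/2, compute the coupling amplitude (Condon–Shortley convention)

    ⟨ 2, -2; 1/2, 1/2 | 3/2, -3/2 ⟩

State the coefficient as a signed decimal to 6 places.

-0.894427

√[4·1!3!0!/5! · 0!4!1!0!0!3!] = √(144/5)
  +(−1)^1/∏(1,0,3,0,0,0)! = -1/6  (running -1/6)
⟨..|..⟩ = √(144/5)·(-1/6) = -0.894427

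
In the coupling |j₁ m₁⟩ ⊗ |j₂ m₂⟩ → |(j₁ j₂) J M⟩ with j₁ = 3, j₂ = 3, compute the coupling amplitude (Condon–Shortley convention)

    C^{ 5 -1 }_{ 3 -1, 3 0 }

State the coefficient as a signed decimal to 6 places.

−√(5/42) ≈ -0.345033

j₁+j₂−J=1  J+j₁−j₂=5  J−j₁+j₂=5  j₁+j₂+J+1=12
(j₁±m₁, j₂±m₂, J±M) = (2,4,3,3,4,6)
P² = 69120/7
sum k=0..1:
  [0] +1/288 = 1/288
  [1] −1/144 = -1/144
S = -1/288
C² = P²·S² = 5/42 ; C = -0.345033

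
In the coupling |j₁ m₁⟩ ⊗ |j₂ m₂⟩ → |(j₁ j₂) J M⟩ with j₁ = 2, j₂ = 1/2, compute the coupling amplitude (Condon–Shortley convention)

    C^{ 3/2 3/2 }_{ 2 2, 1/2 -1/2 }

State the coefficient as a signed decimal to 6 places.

triangle: 1!·3!·0!/5! = 6/120
(j±m)!: 4!·0!·0!·1!·3!·0! = 144
prefactor² = (2J+1)·Δ·N² = 144/5
  k=0: +1/(0!·1!·0!·0!·3!·0!) = 1/6
Σ = 1/6  ⇒  CG² = 144/5·1/6² = 4/5
CG = +√(4/5) = +0.894427

+0.894427  (= +√(4/5))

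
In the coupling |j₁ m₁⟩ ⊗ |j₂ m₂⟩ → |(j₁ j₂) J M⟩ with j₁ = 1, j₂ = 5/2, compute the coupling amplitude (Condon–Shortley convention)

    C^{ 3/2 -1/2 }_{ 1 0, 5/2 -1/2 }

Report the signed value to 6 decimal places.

−√(2/5) = -0.632456

triangle: 2!·0!·3!/6! = 12/720
(j±m)!: 1!·1!·2!·3!·1!·2! = 24
prefactor² = (2J+1)·Δ·N² = 8/5
  k=1: −1/(1!·1!·0!·1!·0!·2!) = -1/2
Σ = -1/2  ⇒  CG² = 8/5·(-1/2)² = 2/5
CG = −√(2/5) = -0.632456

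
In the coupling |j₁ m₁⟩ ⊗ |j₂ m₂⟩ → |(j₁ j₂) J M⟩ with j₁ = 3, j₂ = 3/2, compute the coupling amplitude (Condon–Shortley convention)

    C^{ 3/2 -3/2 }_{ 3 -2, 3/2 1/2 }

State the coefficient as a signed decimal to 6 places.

√[4·3!3!0!/7! · 1!5!2!1!0!3!] = √(288/7)
  +(−1)^2/∏(2,1,3,0,0,0)! = 1/12  (running 1/12)
⟨..|..⟩ = √(288/7)·(1/12) = +0.534522

+0.534522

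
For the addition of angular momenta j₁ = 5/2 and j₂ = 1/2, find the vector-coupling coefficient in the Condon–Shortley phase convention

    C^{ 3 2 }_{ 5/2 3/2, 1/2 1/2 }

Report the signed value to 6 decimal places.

+√(5/6) = +0.912871

j₁+j₂−J=0  J+j₁−j₂=5  J−j₁+j₂=1  j₁+j₂+J+1=7
(j₁±m₁, j₂±m₂, J±M) = (4,1,1,0,5,1)
P² = 480
sum k=0..0:
  [0] +1/24 = 1/24
S = 1/24
C² = P²·S² = 5/6 ; C = +0.912871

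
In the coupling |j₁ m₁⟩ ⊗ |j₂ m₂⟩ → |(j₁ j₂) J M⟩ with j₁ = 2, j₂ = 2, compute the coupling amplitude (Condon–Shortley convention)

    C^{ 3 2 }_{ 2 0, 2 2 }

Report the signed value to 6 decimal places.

−√(1/2) ≈ -0.707107

√[7·1!3!3!/8! · 2!2!4!0!5!1!] = √(72)
  +(−1)^1/∏(1,0,1,3,2,0)! = -1/12  (running -1/12)
⟨..|..⟩ = √(72)·(-1/12) = -0.707107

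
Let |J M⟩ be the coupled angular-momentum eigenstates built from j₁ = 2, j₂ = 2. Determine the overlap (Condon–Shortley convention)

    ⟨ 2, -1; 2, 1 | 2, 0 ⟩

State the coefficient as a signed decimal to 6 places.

triangle: 2!·2!·2!/7! = 8/5040
(j±m)!: 1!·3!·3!·1!·2!·2! = 144
prefactor² = (2J+1)·Δ·N² = 8/7
  k=1: −1/(1!·1!·2!·2!·0!·0!) = -1/4
  k=2: +1/(2!·0!·1!·1!·1!·1!) = 1/2
Σ = 1/4  ⇒  CG² = 8/7·1/4² = 1/14
CG = +√(1/14) = +0.267261

+√(1/14) = +0.267261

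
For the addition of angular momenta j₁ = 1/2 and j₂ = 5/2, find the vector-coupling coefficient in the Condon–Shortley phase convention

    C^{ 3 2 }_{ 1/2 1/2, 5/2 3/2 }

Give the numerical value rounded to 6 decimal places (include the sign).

triangle: 0!*1!*5!/7! = 120/5040
(j±m)!: 1!*0!*4!*1!*5!*1! = 2880
prefactor² = (2J+1)*Δ*N² = 480
  k=0: +1/(0!*0!*0!*4!*1!*1!) = 1/24
Σ = 1/24  ⇒  CG² = 480*1/24² = 5/6
CG = +√(5/6) = +0.912871

+0.912871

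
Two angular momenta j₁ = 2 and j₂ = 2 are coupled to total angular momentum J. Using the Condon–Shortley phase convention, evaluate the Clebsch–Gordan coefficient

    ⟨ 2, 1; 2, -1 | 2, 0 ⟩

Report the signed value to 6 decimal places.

j₁+j₂−J=2  J+j₁−j₂=2  J−j₁+j₂=2  j₁+j₂+J+1=7
(j₁±m₁, j₂±m₂, J±M) = (3,1,1,3,2,2)
P² = 8/7
sum k=0..1:
  [0] +1/2 = 1/2
  [1] −1/4 = -1/4
S = 1/4
C² = P²·S² = 1/14 ; C = +0.267261

+√(1/14) = +0.267261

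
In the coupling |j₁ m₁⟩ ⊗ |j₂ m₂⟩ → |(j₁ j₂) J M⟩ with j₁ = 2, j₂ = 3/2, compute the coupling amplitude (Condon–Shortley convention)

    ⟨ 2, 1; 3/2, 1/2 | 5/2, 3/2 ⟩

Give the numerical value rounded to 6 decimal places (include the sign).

+√(1/35) = +0.169031

√[6·1!3!2!/7! · 3!1!2!1!4!1!] = √(144/35)
  +(−1)^0/∏(0,1,1,2,2,0)! = 1/4  (running 1/4)
  +(−1)^1/∏(1,0,0,1,3,1)! = -1/6  (running 1/12)
⟨..|..⟩ = √(144/35)·(1/12) = +0.169031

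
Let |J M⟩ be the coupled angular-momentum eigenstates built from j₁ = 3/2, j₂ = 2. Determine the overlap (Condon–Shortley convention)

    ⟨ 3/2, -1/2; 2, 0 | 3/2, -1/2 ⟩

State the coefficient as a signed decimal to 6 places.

j₁+j₂−J=2  J+j₁−j₂=1  J−j₁+j₂=2  j₁+j₂+J+1=6
(j₁±m₁, j₂±m₂, J±M) = (1,2,2,2,1,2)
P² = 16/45
sum k=1..2:
  [1] −1/1 = -1
  [2] +1/4 = 1/4
S = -3/4
C² = P²·S² = 1/5 ; C = -0.447214

−√(1/5) = -0.447214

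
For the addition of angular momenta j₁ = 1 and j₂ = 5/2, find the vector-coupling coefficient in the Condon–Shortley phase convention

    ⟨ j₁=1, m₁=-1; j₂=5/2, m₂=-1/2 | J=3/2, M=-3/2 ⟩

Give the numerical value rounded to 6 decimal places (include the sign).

triangle: 2!*0!*3!/6! = 12/720
(j±m)!: 0!*2!*2!*3!*0!*3! = 144
prefactor² = (2J+1)*Δ*N² = 48/5
  k=2: +1/(2!*0!*0!*0!*0!*3!) = 1/12
Σ = 1/12  ⇒  CG² = 48/5*1/12² = 1/15
CG = +√(1/15) = +0.258199

+0.258199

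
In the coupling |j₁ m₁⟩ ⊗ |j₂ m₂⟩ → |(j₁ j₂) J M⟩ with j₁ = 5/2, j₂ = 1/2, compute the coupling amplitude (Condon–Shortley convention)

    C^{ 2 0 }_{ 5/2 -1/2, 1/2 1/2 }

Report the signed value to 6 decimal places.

triangle: 1!*4!*0!/6! = 24/720
(j±m)!: 2!*3!*1!*0!*2!*2! = 48
prefactor² = (2J+1)*Δ*N² = 8
  k=1: −1/(1!*0!*2!*0!*2!*0!) = -1/4
Σ = -1/4  ⇒  CG² = 8*(-1/4)² = 1/2
CG = −√(1/2) = -0.707107

−√(1/2) ≈ -0.707107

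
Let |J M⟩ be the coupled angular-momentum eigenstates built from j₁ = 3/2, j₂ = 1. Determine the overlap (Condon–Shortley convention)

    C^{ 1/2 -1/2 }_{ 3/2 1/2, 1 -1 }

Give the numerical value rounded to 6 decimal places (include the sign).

+0.408248  (= +√(1/6))

triangle: 2!*1!*0!/4! = 2/24
(j±m)!: 2!*1!*0!*2!*0!*1! = 4
prefactor² = (2J+1)*Δ*N² = 2/3
  k=0: +1/(0!*2!*1!*0!*0!*0!) = 1/2
Σ = 1/2  ⇒  CG² = 2/3*1/2² = 1/6
CG = +√(1/6) = +0.408248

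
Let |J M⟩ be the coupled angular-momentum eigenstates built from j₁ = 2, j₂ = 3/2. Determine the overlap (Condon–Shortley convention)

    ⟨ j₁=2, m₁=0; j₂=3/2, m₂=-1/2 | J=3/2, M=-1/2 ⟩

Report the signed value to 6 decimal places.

triangle: 2!·2!·1!/6! = 4/720
(j±m)!: 2!·2!·1!·2!·1!·2! = 16
prefactor² = (2J+1)·Δ·N² = 16/45
  k=0: +1/(0!·2!·2!·1!·0!·0!) = 1/4
  k=1: −1/(1!·1!·1!·0!·1!·1!) = -1
Σ = -3/4  ⇒  CG² = 16/45·(-3/4)² = 1/5
CG = −√(1/5) = -0.447214

−√(1/5) ≈ -0.447214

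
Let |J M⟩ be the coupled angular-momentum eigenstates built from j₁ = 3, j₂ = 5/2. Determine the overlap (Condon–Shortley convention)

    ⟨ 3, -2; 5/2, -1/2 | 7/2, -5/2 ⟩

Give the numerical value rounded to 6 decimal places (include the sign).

triangle: 2!×4!×3!/10! = 288/3628800
(j±m)!: 1!×5!×2!×3!×1!×6! = 1036800
prefactor² = (2J+1)×Δ×N² = 4608/7
  k=1: −1/(1!×1!×4!×1!×0!×2!) = -1/48
  k=2: +1/(2!×0!×3!×0!×1!×3!) = 1/72
Σ = -1/144  ⇒  CG² = 4608/7×(-1/144)² = 2/63
CG = −√(2/63) = -0.178174

−√(2/63) ≈ -0.178174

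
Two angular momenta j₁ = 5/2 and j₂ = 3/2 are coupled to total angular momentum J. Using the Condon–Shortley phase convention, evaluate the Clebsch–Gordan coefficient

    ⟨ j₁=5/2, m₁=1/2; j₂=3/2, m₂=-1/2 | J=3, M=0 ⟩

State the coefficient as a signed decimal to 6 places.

j₁+j₂−J=1  J+j₁−j₂=4  J−j₁+j₂=2  j₁+j₂+J+1=8
(j₁±m₁, j₂±m₂, J±M) = (3,2,1,2,3,3)
P² = 36/5
sum k=0..1:
  [0] +1/4 = 1/4
  [1] −1/12 = -1/12
S = 1/6
C² = P²·S² = 1/5 ; C = +0.447214

+√(1/5) = +0.447214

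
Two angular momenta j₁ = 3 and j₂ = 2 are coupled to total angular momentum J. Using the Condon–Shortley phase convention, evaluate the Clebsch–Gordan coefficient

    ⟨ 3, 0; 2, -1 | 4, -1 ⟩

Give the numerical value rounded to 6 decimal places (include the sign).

+√(3/14) ≈ +0.462910

j₁+j₂−J=1  J+j₁−j₂=5  J−j₁+j₂=3  j₁+j₂+J+1=10
(j₁±m₁, j₂±m₂, J±M) = (3,3,1,3,3,5)
P² = 1944/7
sum k=0..1:
  [0] +1/24 = 1/24
  [1] −1/72 = -1/72
S = 1/36
C² = P²·S² = 3/14 ; C = +0.462910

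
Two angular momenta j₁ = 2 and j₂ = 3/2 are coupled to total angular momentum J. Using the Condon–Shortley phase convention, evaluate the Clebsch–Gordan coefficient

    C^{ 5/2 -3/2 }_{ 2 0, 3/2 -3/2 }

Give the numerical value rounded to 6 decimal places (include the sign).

triangle: 1!*3!*2!/7! = 12/5040
(j±m)!: 2!*2!*0!*3!*1!*4! = 576
prefactor² = (2J+1)*Δ*N² = 288/35
  k=0: +1/(0!*1!*2!*0!*1!*2!) = 1/4
Σ = 1/4  ⇒  CG² = 288/35*1/4² = 18/35
CG = +√(18/35) = +0.717137

+0.717137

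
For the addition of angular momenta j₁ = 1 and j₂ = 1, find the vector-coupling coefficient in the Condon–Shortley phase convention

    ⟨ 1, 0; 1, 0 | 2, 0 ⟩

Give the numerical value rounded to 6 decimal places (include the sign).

j₁+j₂−J=0  J+j₁−j₂=2  J−j₁+j₂=2  j₁+j₂+J+1=5
(j₁±m₁, j₂±m₂, J±M) = (1,1,1,1,2,2)
P² = 2/3
sum k=0..0:
  [0] +1/1 = 1
S = 1
C² = P²·S² = 2/3 ; C = +0.816497

+√(2/3) = +0.816497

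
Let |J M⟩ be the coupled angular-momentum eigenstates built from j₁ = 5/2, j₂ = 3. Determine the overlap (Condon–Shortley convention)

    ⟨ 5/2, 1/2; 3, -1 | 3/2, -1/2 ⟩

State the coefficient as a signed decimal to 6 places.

−√(1/105) ≈ -0.097590

j₁+j₂−J=4  J+j₁−j₂=1  J−j₁+j₂=2  j₁+j₂+J+1=8
(j₁±m₁, j₂±m₂, J±M) = (3,2,2,4,1,2)
P² = 192/35
sum k=1..2:
  [1] −1/6 = -1/6
  [2] +1/8 = 1/8
S = -1/24
C² = P²·S² = 1/105 ; C = -0.097590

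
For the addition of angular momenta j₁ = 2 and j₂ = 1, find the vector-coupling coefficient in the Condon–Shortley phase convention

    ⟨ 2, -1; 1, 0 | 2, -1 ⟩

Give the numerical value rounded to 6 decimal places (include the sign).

−√(1/6) = -0.408248

√[5·1!3!1!/6! · 1!3!1!1!1!3!] = √(3/2)
  +(−1)^0/∏(0,1,3,1,0,0)! = 1/6  (running 1/6)
  +(−1)^1/∏(1,0,2,0,1,1)! = -1/2  (running -1/3)
⟨..|..⟩ = √(3/2)·(-1/3) = -0.408248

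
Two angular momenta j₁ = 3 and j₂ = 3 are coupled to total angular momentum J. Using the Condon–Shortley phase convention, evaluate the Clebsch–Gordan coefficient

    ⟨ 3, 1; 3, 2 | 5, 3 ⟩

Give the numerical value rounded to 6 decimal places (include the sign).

−√(1/6) ≈ -0.408248

j₁+j₂−J=1  J+j₁−j₂=5  J−j₁+j₂=5  j₁+j₂+J+1=12
(j₁±m₁, j₂±m₂, J±M) = (4,2,5,1,8,2)
P² = 153600
sum k=0..1:
  [0] +1/1440 = 1/1440
  [1] −1/576 = -1/576
S = -1/960
C² = P²·S² = 1/6 ; C = -0.408248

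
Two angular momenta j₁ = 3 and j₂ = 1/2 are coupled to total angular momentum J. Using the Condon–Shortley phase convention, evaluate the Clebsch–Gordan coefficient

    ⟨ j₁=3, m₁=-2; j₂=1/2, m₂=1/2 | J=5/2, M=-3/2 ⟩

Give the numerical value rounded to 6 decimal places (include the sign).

triangle: 1!×5!×0!/7! = 120/5040
(j±m)!: 1!×5!×1!×0!×1!×4! = 2880
prefactor² = (2J+1)×Δ×N² = 2880/7
  k=1: −1/(1!×0!×4!×0!×1!×0!) = -1/24
Σ = -1/24  ⇒  CG² = 2880/7×(-1/24)² = 5/7
CG = −√(5/7) = -0.845154

-0.845154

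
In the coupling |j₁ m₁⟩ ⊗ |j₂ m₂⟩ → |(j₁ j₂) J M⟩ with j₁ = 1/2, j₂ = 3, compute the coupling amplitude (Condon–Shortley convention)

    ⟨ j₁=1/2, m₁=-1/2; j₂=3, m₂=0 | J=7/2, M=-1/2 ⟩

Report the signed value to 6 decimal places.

triangle: 0!·1!·6!/8! = 720/40320
(j±m)!: 0!·1!·3!·3!·3!·4! = 5184
prefactor² = (2J+1)·Δ·N² = 5184/7
  k=0: +1/(0!·0!·1!·3!·0!·3!) = 1/36
Σ = 1/36  ⇒  CG² = 5184/7·1/36² = 4/7
CG = +√(4/7) = +0.755929

+√(4/7) ≈ +0.755929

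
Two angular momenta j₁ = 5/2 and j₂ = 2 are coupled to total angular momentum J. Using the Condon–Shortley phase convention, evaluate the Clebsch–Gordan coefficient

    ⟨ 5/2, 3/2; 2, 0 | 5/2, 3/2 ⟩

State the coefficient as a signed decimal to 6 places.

−√(1/70) = -0.119523

triangle: 2!×3!×2!/8! = 24/40320
(j±m)!: 4!×1!×2!×2!×4!×1! = 2304
prefactor² = (2J+1)×Δ×N² = 288/35
  k=0: +1/(0!×2!×1!×2!×2!×0!) = 1/8
  k=1: −1/(1!×1!×0!×1!×3!×1!) = -1/6
Σ = -1/24  ⇒  CG² = 288/35×(-1/24)² = 1/70
CG = −√(1/70) = -0.119523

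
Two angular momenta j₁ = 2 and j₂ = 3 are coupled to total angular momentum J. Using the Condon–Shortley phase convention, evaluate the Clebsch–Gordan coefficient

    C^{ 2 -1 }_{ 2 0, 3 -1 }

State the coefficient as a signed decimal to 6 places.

√[5·3!1!3!/8! · 2!2!2!4!1!3!] = √(36/7)
  +(−1)^1/∏(1,2,1,1,0,2)! = -1/4  (running -1/4)
  +(−1)^2/∏(2,1,0,0,1,3)! = 1/12  (running -1/6)
⟨..|..⟩ = √(36/7)·(-1/6) = -0.377964

−√(1/7) ≈ -0.377964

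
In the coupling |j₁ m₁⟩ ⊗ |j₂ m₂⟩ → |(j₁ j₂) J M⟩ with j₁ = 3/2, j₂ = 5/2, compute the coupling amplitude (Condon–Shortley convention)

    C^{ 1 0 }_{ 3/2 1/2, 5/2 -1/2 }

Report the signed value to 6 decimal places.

-0.547723  (= −√(3/10))

triangle: 3!*0!*2!/6! = 12/720
(j±m)!: 2!*1!*2!*3!*1!*1! = 24
prefactor² = (2J+1)*Δ*N² = 6/5
  k=1: −1/(1!*2!*0!*1!*0!*1!) = -1/2
Σ = -1/2  ⇒  CG² = 6/5*(-1/2)² = 3/10
CG = −√(3/10) = -0.547723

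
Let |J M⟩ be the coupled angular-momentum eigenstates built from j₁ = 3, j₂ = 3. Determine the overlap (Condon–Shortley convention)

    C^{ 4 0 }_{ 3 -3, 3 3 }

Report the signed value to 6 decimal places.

+0.241747  (= +√(9/154))

√[9·2!4!4!/11! · 0!6!6!0!4!4!] = √(5971968/77)
  +(−1)^2/∏(2,0,4,4,0,0)! = 1/1152  (running 1/1152)
⟨..|..⟩ = √(5971968/77)·(1/1152) = +0.241747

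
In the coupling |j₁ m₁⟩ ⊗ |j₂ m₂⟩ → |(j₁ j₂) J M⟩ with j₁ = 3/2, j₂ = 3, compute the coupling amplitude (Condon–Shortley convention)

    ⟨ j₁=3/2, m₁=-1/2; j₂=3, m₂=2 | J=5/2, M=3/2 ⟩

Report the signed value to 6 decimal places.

j₁+j₂−J=2  J+j₁−j₂=1  J−j₁+j₂=4  j₁+j₂+J+1=8
(j₁±m₁, j₂±m₂, J±M) = (1,2,5,1,4,1)
P² = 288/7
sum k=1..2:
  [1] −1/24 = -1/24
  [2] +1/12 = 1/12
S = 1/24
C² = P²·S² = 1/14 ; C = +0.267261

+0.267261  (= +√(1/14))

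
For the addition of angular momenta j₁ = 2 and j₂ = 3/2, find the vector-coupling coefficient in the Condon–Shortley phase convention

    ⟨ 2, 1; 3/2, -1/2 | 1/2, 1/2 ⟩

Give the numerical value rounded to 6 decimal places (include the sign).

−√(3/10) ≈ -0.547723

triangle: 3!*1!*0!/5! = 6/120
(j±m)!: 3!*1!*1!*2!*1!*0! = 12
prefactor² = (2J+1)*Δ*N² = 6/5
  k=1: −1/(1!*2!*0!*0!*1!*0!) = -1/2
Σ = -1/2  ⇒  CG² = 6/5*(-1/2)² = 3/10
CG = −√(3/10) = -0.547723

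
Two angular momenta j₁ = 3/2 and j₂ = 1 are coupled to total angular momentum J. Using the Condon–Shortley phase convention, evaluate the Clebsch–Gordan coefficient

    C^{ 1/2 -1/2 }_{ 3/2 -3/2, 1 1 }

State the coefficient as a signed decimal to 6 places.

+0.707107

√[2·2!1!0!/4! · 0!3!2!0!0!1!] = √(2)
  +(−1)^2/∏(2,0,1,0,0,0)! = 1/2  (running 1/2)
⟨..|..⟩ = √(2)·(1/2) = +0.707107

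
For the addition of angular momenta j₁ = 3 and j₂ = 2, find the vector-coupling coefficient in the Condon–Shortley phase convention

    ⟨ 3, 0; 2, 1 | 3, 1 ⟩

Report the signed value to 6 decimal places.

-0.182574

triangle: 2!×4!×2!/9! = 96/362880
(j±m)!: 3!×3!×3!×1!×4!×2! = 10368
prefactor² = (2J+1)×Δ×N² = 96/5
  k=1: −1/(1!×1!×2!×2!×2!×0!) = -1/8
  k=2: +1/(2!×0!×1!×1!×3!×1!) = 1/12
Σ = -1/24  ⇒  CG² = 96/5×(-1/24)² = 1/30
CG = −√(1/30) = -0.182574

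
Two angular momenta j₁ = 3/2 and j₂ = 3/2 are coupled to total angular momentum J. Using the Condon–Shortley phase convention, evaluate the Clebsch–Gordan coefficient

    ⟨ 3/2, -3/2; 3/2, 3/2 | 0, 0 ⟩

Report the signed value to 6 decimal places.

j₁+j₂−J=3  J+j₁−j₂=0  J−j₁+j₂=0  j₁+j₂+J+1=4
(j₁±m₁, j₂±m₂, J±M) = (0,3,3,0,0,0)
P² = 9
sum k=3..3:
  [3] −1/6 = -1/6
S = -1/6
C² = P²·S² = 1/4 ; C = -0.500000

−√(1/4) ≈ -0.500000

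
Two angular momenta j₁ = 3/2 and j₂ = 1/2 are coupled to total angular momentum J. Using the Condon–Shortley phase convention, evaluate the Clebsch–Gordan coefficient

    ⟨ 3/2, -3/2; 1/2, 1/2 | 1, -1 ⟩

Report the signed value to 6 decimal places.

j₁+j₂−J=1  J+j₁−j₂=2  J−j₁+j₂=0  j₁+j₂+J+1=4
(j₁±m₁, j₂±m₂, J±M) = (0,3,1,0,0,2)
P² = 3
sum k=1..1:
  [1] −1/2 = -1/2
S = -1/2
C² = P²·S² = 3/4 ; C = -0.866025

-0.866025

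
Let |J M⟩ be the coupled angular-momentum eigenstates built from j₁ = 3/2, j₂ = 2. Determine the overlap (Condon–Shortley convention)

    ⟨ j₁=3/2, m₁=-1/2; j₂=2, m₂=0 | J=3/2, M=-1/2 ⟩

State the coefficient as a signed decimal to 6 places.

triangle: 2!×1!×2!/6! = 4/720
(j±m)!: 1!×2!×2!×2!×1!×2! = 16
prefactor² = (2J+1)×Δ×N² = 16/45
  k=1: −1/(1!×1!×1!×1!×0!×1!) = -1
  k=2: +1/(2!×0!×0!×0!×1!×2!) = 1/4
Σ = -3/4  ⇒  CG² = 16/45×(-3/4)² = 1/5
CG = −√(1/5) = -0.447214

-0.447214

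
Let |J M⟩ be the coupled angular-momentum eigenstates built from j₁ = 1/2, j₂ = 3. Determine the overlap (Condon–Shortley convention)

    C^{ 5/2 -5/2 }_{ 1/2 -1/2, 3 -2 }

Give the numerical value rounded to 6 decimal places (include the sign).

j₁+j₂−J=1  J+j₁−j₂=0  J−j₁+j₂=5  j₁+j₂+J+1=7
(j₁±m₁, j₂±m₂, J±M) = (0,1,1,5,0,5)
P² = 14400/7
sum k=1..1:
  [1] −1/120 = -1/120
S = -1/120
C² = P²·S² = 1/7 ; C = -0.377964

-0.377964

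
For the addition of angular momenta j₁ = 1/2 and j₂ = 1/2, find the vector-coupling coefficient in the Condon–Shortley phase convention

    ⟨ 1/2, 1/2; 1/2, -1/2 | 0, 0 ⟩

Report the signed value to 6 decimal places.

+0.707107

triangle: 1!×0!×0!/2! = 1/2
(j±m)!: 1!×0!×0!×1!×0!×0! = 1
prefactor² = (2J+1)×Δ×N² = 1/2
  k=0: +1/(0!×1!×0!×0!×0!×0!) = 1
Σ = 1  ⇒  CG² = 1/2×1² = 1/2
CG = +√(1/2) = +0.707107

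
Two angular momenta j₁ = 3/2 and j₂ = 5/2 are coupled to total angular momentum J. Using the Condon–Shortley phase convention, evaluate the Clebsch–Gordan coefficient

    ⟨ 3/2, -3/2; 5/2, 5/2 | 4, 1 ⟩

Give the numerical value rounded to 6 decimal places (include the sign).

j₁+j₂−J=0  J+j₁−j₂=3  J−j₁+j₂=5  j₁+j₂+J+1=9
(j₁±m₁, j₂±m₂, J±M) = (0,3,5,0,5,3)
P² = 64800/7
sum k=0..0:
  [0] +1/720 = 1/720
S = 1/720
C² = P²·S² = 1/56 ; C = +0.133631

+0.133631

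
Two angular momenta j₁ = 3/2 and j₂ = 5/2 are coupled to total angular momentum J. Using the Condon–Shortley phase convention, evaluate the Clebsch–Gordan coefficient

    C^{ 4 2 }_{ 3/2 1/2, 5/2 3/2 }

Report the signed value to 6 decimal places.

triangle: 0!·3!·5!/9! = 720/362880
(j±m)!: 2!·1!·4!·1!·6!·2! = 69120
prefactor² = (2J+1)·Δ·N² = 8640/7
  k=0: +1/(0!·0!·1!·4!·2!·1!) = 1/48
Σ = 1/48  ⇒  CG² = 8640/7·1/48² = 15/28
CG = +√(15/28) = +0.731925

+√(15/28) ≈ +0.731925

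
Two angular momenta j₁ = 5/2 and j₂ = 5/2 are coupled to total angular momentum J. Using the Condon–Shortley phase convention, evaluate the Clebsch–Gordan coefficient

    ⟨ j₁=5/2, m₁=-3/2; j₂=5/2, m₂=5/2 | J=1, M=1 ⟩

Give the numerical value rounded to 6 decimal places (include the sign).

+0.377964

j₁+j₂−J=4  J+j₁−j₂=1  J−j₁+j₂=1  j₁+j₂+J+1=7
(j₁±m₁, j₂±m₂, J±M) = (1,4,5,0,2,0)
P² = 576/7
sum k=4..4:
  [4] +1/24 = 1/24
S = 1/24
C² = P²·S² = 1/7 ; C = +0.377964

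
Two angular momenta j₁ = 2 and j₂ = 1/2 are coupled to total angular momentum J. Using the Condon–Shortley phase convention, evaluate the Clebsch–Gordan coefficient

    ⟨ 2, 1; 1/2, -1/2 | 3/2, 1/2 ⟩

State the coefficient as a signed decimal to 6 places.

triangle: 1!×3!×0!/5! = 6/120
(j±m)!: 3!×1!×0!×1!×2!×1! = 12
prefactor² = (2J+1)×Δ×N² = 12/5
  k=0: +1/(0!×1!×1!×0!×2!×0!) = 1/2
Σ = 1/2  ⇒  CG² = 12/5×1/2² = 3/5
CG = +√(3/5) = +0.774597

+0.774597  (= +√(3/5))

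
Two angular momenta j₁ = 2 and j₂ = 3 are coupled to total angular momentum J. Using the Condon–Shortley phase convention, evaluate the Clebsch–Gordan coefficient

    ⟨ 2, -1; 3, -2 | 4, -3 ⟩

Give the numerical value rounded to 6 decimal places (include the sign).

j₁+j₂−J=1  J+j₁−j₂=3  J−j₁+j₂=5  j₁+j₂+J+1=10
(j₁±m₁, j₂±m₂, J±M) = (1,3,1,5,1,7)
P² = 6480
sum k=0..1:
  [0] +1/144 = 1/144
  [1] −1/240 = -1/240
S = 1/360
C² = P²·S² = 1/20 ; C = +0.223607

+0.223607  (= +√(1/20))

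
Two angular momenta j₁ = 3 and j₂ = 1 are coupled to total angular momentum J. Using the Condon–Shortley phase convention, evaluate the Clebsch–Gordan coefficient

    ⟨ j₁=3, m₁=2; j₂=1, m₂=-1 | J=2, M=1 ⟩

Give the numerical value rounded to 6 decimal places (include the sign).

+√(10/21) ≈ +0.690066

triangle: 2!·4!·0!/7! = 48/5040
(j±m)!: 5!·1!·0!·2!·3!·1! = 1440
prefactor² = (2J+1)·Δ·N² = 480/7
  k=0: +1/(0!·2!·1!·0!·3!·0!) = 1/12
Σ = 1/12  ⇒  CG² = 480/7·1/12² = 10/21
CG = +√(10/21) = +0.690066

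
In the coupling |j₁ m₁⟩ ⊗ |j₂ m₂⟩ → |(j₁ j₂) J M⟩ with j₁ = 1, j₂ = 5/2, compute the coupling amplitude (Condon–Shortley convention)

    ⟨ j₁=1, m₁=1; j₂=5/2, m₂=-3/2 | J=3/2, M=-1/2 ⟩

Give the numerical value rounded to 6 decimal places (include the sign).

+0.632456

j₁+j₂−J=2  J+j₁−j₂=0  J−j₁+j₂=3  j₁+j₂+J+1=6
(j₁±m₁, j₂±m₂, J±M) = (2,0,1,4,1,2)
P² = 32/5
sum k=0..0:
  [0] +1/4 = 1/4
S = 1/4
C² = P²·S² = 2/5 ; C = +0.632456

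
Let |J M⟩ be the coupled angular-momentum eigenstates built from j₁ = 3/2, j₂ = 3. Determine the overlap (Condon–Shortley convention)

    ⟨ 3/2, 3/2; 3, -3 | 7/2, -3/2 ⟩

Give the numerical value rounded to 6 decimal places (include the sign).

+√(2/21) ≈ +0.308607

triangle: 1!*2!*5!/9! = 240/362880
(j±m)!: 3!*0!*0!*6!*2!*5! = 1036800
prefactor² = (2J+1)*Δ*N² = 38400/7
  k=0: +1/(0!*1!*0!*0!*2!*5!) = 1/240
Σ = 1/240  ⇒  CG² = 38400/7*1/240² = 2/21
CG = +√(2/21) = +0.308607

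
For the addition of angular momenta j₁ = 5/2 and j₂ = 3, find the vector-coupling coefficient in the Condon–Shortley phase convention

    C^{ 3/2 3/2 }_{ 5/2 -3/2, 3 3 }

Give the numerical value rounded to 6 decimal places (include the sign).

+0.462910

j₁+j₂−J=4  J+j₁−j₂=1  J−j₁+j₂=2  j₁+j₂+J+1=8
(j₁±m₁, j₂±m₂, J±M) = (1,4,6,0,3,0)
P² = 3456/7
sum k=4..4:
  [4] +1/48 = 1/48
S = 1/48
C² = P²·S² = 3/14 ; C = +0.462910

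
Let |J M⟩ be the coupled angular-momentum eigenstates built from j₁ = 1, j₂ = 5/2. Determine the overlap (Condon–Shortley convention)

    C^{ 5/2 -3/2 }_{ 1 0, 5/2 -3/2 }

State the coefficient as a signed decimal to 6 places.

+√(9/35) = +0.507093

triangle: 1!×1!×4!/7! = 24/5040
(j±m)!: 1!×1!×1!×4!×1!×4! = 576
prefactor² = (2J+1)×Δ×N² = 576/35
  k=0: +1/(0!×1!×1!×1!×0!×3!) = 1/6
  k=1: −1/(1!×0!×0!×0!×1!×4!) = -1/24
Σ = 1/8  ⇒  CG² = 576/35×1/8² = 9/35
CG = +√(9/35) = +0.507093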